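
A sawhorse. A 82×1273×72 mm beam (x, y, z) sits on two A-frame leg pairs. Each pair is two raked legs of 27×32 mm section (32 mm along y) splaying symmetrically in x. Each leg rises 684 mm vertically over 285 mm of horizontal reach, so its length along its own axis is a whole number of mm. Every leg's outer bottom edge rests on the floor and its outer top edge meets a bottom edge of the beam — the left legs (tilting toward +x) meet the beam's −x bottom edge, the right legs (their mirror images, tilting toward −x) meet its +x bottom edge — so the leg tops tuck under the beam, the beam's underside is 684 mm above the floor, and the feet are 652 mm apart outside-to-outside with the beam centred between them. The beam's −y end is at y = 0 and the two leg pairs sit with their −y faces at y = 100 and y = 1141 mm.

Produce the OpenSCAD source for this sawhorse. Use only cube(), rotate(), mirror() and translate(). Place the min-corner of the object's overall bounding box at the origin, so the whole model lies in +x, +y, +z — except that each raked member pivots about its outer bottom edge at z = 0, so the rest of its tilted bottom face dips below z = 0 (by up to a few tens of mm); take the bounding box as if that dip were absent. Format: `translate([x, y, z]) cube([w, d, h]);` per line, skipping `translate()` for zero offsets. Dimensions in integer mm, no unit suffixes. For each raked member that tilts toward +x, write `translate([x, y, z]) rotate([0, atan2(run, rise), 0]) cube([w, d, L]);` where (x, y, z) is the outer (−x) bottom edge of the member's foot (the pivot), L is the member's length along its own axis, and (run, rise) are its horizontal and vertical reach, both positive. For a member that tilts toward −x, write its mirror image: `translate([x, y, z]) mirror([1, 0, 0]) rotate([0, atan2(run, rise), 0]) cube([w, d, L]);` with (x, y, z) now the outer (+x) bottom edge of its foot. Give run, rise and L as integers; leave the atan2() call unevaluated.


translate([285, 0, 684]) cube([82, 1273, 72]);
translate([0, 100, 0]) rotate([0, atan2(285, 684), 0]) cube([27, 32, 741]);
translate([652, 100, 0]) mirror([1, 0, 0]) rotate([0, atan2(285, 684), 0]) cube([27, 32, 741]);
translate([0, 1141, 0]) rotate([0, atan2(285, 684), 0]) cube([27, 32, 741]);
translate([652, 1141, 0]) mirror([1, 0, 0]) rotate([0, atan2(285, 684), 0]) cube([27, 32, 741]);


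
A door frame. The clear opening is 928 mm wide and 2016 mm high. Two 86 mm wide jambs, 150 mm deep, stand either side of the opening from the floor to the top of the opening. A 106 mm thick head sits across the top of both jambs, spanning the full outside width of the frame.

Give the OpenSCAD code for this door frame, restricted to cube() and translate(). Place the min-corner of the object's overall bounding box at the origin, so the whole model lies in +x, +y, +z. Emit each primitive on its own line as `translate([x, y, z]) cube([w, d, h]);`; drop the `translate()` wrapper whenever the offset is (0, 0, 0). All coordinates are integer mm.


cube([86, 150, 2016]);
translate([1014, 0, 0]) cube([86, 150, 2016]);
translate([0, 0, 2016]) cube([1100, 150, 106]);


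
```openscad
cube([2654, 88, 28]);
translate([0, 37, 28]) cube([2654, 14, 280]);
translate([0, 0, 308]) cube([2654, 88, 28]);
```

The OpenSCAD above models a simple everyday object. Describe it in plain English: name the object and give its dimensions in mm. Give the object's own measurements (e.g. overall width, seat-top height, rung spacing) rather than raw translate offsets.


An I-beam lying along x, 2654 mm long. Overall section height 336 mm. Two flanges 88 mm wide (y) and 28 mm thick, one on the floor and one at the top; a web 14 mm thick runs between them, centred on the flange width.


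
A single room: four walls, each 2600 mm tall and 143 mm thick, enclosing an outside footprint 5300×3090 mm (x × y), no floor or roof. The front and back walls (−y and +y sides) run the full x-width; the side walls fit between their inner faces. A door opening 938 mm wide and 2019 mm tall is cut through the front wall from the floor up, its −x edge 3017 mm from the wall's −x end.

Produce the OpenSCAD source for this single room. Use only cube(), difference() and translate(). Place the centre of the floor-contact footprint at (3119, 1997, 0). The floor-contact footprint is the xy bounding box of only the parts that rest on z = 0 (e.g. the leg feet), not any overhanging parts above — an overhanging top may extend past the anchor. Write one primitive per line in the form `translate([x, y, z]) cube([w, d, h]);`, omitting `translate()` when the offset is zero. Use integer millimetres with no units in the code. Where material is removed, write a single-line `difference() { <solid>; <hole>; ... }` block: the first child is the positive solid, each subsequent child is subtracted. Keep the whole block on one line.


difference() { translate([469, 452, 0]) cube([5300, 143, 2600]); translate([3486, 452, 0]) cube([938, 143, 2019]); }
translate([469, 3399, 0]) cube([5300, 143, 2600]);
translate([469, 595, 0]) cube([143, 2804, 2600]);
translate([5626, 595, 0]) cube([143, 2804, 2600]);


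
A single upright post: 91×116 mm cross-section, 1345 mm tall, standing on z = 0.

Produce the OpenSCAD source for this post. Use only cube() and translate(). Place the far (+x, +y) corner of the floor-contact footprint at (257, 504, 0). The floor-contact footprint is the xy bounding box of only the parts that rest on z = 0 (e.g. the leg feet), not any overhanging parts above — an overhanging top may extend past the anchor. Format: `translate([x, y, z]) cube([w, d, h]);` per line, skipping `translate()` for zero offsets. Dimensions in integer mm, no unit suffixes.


translate([166, 388, 0]) cube([91, 116, 1345]);


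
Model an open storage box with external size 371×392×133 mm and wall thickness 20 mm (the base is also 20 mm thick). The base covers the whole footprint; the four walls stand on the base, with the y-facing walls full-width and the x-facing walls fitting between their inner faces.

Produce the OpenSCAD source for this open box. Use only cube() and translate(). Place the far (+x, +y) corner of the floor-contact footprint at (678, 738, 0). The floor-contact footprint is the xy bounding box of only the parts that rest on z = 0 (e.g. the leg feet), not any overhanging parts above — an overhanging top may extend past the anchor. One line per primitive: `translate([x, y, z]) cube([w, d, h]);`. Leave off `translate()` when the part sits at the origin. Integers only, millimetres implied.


translate([307, 346, 0]) cube([371, 392, 20]);
translate([307, 346, 20]) cube([371, 20, 113]);
translate([307, 718, 20]) cube([371, 20, 113]);
translate([307, 366, 20]) cube([20, 352, 113]);
translate([658, 366, 20]) cube([20, 352, 113]);


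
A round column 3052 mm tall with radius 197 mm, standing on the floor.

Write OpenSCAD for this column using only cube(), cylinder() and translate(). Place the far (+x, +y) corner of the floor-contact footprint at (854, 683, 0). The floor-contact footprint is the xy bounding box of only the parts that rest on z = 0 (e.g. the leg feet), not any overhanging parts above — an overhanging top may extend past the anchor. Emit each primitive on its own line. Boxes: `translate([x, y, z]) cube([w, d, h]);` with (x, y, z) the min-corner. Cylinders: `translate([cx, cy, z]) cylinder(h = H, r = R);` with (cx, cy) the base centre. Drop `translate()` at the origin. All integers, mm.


translate([657, 486, 0]) cylinder(h = 3052, r = 197);


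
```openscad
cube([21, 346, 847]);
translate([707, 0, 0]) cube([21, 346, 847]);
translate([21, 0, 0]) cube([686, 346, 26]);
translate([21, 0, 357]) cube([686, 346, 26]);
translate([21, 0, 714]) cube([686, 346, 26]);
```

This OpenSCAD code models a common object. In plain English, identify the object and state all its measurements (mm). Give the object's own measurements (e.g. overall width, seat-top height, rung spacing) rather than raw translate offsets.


An open bookshelf. Two side panels, each 21 mm thick, 346 mm deep and 847 mm tall, stand 728 mm apart (outside-to-outside). Between them sit 3 shelves, each 26 mm thick and 346 mm deep, spanning the full gap between the sides. The bottom shelf rests on the floor (its underside at z = 0) and the clear gap between one shelf's top and the next shelf's underside is 331 mm.


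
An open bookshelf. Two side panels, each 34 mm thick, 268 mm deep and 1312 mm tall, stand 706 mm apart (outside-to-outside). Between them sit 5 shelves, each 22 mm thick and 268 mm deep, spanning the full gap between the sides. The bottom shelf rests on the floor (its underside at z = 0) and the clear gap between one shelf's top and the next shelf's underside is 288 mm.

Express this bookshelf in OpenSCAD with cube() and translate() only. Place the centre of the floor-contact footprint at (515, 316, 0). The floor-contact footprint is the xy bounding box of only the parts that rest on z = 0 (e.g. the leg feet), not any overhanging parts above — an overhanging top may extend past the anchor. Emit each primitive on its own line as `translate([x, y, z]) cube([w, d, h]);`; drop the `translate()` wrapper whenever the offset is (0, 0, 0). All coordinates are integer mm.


translate([162, 182, 0]) cube([34, 268, 1312]);
translate([834, 182, 0]) cube([34, 268, 1312]);
translate([196, 182, 0]) cube([638, 268, 22]);
translate([196, 182, 310]) cube([638, 268, 22]);
translate([196, 182, 620]) cube([638, 268, 22]);
translate([196, 182, 930]) cube([638, 268, 22]);
translate([196, 182, 1240]) cube([638, 268, 22]);


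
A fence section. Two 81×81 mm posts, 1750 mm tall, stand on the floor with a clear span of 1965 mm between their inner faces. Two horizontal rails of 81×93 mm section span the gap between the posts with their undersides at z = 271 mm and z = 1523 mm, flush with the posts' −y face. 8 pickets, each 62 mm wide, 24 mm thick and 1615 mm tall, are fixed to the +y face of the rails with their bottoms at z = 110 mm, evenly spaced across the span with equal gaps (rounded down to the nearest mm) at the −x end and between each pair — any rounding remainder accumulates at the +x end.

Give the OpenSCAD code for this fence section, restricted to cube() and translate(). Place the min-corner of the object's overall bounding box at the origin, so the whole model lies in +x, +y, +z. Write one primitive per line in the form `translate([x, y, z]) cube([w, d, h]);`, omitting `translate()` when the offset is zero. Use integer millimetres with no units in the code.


cube([81, 81, 1750]);
translate([2046, 0, 0]) cube([81, 81, 1750]);
translate([81, 0, 271]) cube([1965, 81, 93]);
translate([81, 0, 1523]) cube([1965, 81, 93]);
translate([244, 81, 110]) cube([62, 24, 1615]);
translate([469, 81, 110]) cube([62, 24, 1615]);
translate([694, 81, 110]) cube([62, 24, 1615]);
translate([919, 81, 110]) cube([62, 24, 1615]);
translate([1144, 81, 110]) cube([62, 24, 1615]);
translate([1369, 81, 110]) cube([62, 24, 1615]);
translate([1594, 81, 110]) cube([62, 24, 1615]);
translate([1819, 81, 110]) cube([62, 24, 1615]);


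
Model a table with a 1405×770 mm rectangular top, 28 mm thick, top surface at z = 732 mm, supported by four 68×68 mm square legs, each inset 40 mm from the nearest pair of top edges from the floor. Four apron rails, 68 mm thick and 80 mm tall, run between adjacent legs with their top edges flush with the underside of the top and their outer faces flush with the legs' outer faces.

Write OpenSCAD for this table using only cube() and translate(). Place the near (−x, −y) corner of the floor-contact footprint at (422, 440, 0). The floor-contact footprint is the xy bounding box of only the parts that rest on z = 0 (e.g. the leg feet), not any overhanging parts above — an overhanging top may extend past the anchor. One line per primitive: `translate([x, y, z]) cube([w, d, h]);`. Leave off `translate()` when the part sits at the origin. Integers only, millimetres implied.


translate([382, 400, 704]) cube([1405, 770, 28]);
translate([422, 440, 0]) cube([68, 68, 704]);
translate([1679, 440, 0]) cube([68, 68, 704]);
translate([422, 1062, 0]) cube([68, 68, 704]);
translate([1679, 1062, 0]) cube([68, 68, 704]);
translate([490, 440, 624]) cube([1189, 68, 80]);
translate([490, 1062, 624]) cube([1189, 68, 80]);
translate([422, 508, 624]) cube([68, 554, 80]);
translate([1679, 508, 624]) cube([68, 554, 80]);


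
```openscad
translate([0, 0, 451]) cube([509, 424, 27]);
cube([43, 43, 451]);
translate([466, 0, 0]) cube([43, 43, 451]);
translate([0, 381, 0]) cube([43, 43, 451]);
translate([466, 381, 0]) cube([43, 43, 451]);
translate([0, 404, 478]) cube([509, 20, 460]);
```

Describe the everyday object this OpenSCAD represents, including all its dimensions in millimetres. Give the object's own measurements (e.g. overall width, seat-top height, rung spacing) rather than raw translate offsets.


A chair. The seat is a 509×424×27 mm slab with its top at z = 478 mm, on four 43×43 mm corner legs (flush with the seat edges, standing on z = 0). A flat backrest 20 mm thick, 460 mm tall, spans the full seat width and rises from the seat top along its +y edge, rear face flush with the rear of the seat.


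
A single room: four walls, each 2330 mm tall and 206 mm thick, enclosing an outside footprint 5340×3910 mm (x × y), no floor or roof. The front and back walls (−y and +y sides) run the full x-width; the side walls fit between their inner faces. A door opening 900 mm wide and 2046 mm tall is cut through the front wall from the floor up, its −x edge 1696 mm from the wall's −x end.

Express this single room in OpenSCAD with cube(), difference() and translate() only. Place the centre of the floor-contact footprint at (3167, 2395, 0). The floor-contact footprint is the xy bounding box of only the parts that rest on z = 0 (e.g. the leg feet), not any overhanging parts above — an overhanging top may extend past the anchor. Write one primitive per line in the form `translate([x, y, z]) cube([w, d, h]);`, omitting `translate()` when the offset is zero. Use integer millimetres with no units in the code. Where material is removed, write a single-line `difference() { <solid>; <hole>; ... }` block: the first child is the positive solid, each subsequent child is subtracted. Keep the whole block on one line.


difference() { translate([497, 440, 0]) cube([5340, 206, 2330]); translate([2193, 440, 0]) cube([900, 206, 2046]); }
translate([497, 4144, 0]) cube([5340, 206, 2330]);
translate([497, 646, 0]) cube([206, 3498, 2330]);
translate([5631, 646, 0]) cube([206, 3498, 2330]);


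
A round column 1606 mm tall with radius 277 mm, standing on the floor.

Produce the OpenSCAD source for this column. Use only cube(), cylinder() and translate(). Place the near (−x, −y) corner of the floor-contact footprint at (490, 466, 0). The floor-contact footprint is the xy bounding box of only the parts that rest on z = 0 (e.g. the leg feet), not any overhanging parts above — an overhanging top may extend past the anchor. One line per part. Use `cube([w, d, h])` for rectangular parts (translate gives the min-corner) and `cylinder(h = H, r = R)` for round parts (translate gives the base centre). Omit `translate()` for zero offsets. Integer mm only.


translate([767, 743, 0]) cylinder(h = 1606, r = 277);


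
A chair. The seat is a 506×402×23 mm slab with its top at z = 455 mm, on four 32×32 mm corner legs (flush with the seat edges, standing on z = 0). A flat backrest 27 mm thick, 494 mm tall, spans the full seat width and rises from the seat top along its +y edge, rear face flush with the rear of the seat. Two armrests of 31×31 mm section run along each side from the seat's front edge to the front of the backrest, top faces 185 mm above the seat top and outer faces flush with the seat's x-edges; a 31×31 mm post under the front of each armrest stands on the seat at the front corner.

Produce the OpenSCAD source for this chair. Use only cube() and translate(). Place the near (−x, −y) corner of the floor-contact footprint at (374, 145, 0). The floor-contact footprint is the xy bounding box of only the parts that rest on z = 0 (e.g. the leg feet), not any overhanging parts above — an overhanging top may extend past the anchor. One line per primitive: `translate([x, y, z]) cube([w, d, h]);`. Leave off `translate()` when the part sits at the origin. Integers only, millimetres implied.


translate([374, 145, 432]) cube([506, 402, 23]);
translate([374, 145, 0]) cube([32, 32, 432]);
translate([848, 145, 0]) cube([32, 32, 432]);
translate([374, 515, 0]) cube([32, 32, 432]);
translate([848, 515, 0]) cube([32, 32, 432]);
translate([374, 520, 455]) cube([506, 27, 494]);
translate([374, 145, 609]) cube([31, 375, 31]);
translate([849, 145, 609]) cube([31, 375, 31]);
translate([374, 145, 455]) cube([31, 31, 154]);
translate([849, 145, 455]) cube([31, 31, 154]);


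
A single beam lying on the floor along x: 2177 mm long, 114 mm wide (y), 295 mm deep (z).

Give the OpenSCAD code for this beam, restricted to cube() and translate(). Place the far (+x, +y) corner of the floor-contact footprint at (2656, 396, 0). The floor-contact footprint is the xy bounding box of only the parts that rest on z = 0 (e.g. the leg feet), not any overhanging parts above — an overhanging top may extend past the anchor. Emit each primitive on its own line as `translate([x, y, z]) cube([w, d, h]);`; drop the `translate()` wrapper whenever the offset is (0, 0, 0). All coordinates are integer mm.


translate([479, 282, 0]) cube([2177, 114, 295]);


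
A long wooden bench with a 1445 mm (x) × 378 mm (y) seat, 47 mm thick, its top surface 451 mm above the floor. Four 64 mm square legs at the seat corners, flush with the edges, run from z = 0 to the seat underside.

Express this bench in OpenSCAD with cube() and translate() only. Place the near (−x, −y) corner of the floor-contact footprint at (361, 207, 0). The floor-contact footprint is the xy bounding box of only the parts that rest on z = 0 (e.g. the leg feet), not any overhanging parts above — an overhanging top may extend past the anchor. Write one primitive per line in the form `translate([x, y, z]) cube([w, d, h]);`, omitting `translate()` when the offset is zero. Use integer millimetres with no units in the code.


translate([361, 207, 404]) cube([1445, 378, 47]);
translate([361, 207, 0]) cube([64, 64, 404]);
translate([361, 521, 0]) cube([64, 64, 404]);
translate([1742, 207, 0]) cube([64, 64, 404]);
translate([1742, 521, 0]) cube([64, 64, 404]);


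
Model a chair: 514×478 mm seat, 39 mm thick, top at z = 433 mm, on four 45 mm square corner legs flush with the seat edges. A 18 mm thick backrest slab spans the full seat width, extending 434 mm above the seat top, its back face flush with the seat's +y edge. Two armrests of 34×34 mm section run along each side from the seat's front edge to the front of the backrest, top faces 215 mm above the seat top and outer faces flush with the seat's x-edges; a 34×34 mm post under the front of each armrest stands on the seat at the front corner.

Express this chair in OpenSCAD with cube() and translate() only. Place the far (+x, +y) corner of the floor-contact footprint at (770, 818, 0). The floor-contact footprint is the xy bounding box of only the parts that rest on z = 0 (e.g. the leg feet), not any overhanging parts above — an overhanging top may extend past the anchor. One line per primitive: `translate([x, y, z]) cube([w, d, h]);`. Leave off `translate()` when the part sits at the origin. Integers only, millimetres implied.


translate([256, 340, 394]) cube([514, 478, 39]);
translate([256, 340, 0]) cube([45, 45, 394]);
translate([725, 340, 0]) cube([45, 45, 394]);
translate([256, 773, 0]) cube([45, 45, 394]);
translate([725, 773, 0]) cube([45, 45, 394]);
translate([256, 800, 433]) cube([514, 18, 434]);
translate([256, 340, 614]) cube([34, 460, 34]);
translate([736, 340, 614]) cube([34, 460, 34]);
translate([256, 340, 433]) cube([34, 34, 181]);
translate([736, 340, 433]) cube([34, 34, 181]);


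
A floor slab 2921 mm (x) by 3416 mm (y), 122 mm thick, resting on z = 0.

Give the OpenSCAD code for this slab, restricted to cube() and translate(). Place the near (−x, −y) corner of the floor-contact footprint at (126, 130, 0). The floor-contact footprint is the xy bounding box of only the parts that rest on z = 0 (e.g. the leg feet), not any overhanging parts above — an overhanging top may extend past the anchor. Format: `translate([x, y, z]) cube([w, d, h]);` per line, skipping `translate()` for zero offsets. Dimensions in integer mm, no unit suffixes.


translate([126, 130, 0]) cube([2921, 3416, 122]);


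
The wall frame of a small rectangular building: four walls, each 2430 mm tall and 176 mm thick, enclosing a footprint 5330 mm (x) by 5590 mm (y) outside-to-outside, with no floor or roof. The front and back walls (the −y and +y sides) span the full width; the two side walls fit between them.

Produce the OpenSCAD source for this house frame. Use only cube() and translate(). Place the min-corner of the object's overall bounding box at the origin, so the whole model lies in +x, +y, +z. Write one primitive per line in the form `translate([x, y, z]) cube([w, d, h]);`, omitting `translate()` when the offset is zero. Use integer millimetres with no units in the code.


cube([5330, 176, 2430]);
translate([0, 5414, 0]) cube([5330, 176, 2430]);
translate([0, 176, 0]) cube([176, 5238, 2430]);
translate([5154, 176, 0]) cube([176, 5238, 2430]);


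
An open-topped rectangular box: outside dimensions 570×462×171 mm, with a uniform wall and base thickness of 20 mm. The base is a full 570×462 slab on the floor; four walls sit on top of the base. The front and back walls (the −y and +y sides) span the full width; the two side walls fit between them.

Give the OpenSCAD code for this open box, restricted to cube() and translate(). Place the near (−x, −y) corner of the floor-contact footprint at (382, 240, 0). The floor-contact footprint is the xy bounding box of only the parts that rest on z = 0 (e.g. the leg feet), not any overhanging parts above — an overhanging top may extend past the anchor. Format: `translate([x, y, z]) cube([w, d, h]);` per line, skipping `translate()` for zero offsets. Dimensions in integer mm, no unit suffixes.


translate([382, 240, 0]) cube([570, 462, 20]);
translate([382, 240, 20]) cube([570, 20, 151]);
translate([382, 682, 20]) cube([570, 20, 151]);
translate([382, 260, 20]) cube([20, 422, 151]);
translate([932, 260, 20]) cube([20, 422, 151]);


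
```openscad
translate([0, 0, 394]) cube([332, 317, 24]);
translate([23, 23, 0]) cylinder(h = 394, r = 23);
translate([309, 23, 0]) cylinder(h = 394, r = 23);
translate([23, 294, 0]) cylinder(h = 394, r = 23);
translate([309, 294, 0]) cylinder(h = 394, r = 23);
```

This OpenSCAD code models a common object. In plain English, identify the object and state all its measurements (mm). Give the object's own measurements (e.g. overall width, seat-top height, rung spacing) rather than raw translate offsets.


A four-legged stool. The seat is a 332×317×24 mm slab whose top surface is at z = 418 mm; four round legs, each 46 mm in diameter, run from the floor (z = 0) to the underside of the seat, each leg's axis is inset half a diameter from the nearest pair of seat edges (so the leg's bounding box is flush with the corner).


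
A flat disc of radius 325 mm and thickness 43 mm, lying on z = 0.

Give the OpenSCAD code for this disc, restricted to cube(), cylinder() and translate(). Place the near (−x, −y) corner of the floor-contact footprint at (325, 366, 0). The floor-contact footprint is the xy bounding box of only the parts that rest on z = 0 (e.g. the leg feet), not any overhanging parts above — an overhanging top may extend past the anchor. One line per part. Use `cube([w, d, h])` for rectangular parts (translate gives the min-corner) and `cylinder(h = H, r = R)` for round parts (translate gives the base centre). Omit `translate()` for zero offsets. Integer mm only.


translate([650, 691, 0]) cylinder(h = 43, r = 325);


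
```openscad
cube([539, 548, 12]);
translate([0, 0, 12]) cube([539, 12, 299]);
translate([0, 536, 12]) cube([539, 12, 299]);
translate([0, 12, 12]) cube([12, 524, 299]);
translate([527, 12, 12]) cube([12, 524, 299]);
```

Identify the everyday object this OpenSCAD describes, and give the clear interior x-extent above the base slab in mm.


An open box. The internal width is 515 mm.

A 539×548 base slab with four walls standing on it — an open box. The base is 539 mm wide and the walls are 12 mm thick, so the internal width is 539 − 2 × 12 = 515 mm.


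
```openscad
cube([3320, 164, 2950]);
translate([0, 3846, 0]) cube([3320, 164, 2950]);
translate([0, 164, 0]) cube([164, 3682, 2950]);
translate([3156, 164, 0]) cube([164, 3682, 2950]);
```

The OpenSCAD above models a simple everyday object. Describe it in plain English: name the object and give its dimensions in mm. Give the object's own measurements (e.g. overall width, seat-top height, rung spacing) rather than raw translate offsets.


The wall frame of a small rectangular building: four walls, each 2950 mm tall and 164 mm thick, enclosing a footprint 3320 mm (x) by 4010 mm (y) outside-to-outside, with no floor or roof. The front and back walls (the −y and +y sides) span the full width; the two side walls fit between them.


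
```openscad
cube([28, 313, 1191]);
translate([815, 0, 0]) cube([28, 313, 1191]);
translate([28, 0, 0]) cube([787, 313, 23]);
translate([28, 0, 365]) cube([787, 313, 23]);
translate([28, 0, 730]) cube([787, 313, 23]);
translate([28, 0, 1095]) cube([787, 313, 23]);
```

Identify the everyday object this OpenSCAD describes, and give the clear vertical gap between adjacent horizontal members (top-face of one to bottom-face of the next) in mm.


A bookshelf. The clear shelf gap is 342 mm.

Two tall side panels with 4 horizontal boards between them — a bookshelf. The first two shelf undersides are at z = 0 and z = 365; with shelf thickness 23, the clear gap is 365 − 0 − 23 = 342 mm.


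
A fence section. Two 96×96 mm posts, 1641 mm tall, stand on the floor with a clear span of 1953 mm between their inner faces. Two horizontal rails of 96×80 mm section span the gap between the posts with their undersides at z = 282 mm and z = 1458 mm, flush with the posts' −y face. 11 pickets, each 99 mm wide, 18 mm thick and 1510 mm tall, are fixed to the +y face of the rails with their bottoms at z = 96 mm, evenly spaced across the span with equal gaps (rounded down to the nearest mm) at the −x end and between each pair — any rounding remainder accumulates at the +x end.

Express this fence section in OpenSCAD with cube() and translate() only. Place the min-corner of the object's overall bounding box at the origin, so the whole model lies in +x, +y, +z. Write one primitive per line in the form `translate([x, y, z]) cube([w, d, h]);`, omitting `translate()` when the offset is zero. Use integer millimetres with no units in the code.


cube([96, 96, 1641]);
translate([2049, 0, 0]) cube([96, 96, 1641]);
translate([96, 0, 282]) cube([1953, 96, 80]);
translate([96, 0, 1458]) cube([1953, 96, 80]);
translate([168, 96, 96]) cube([99, 18, 1510]);
translate([339, 96, 96]) cube([99, 18, 1510]);
translate([510, 96, 96]) cube([99, 18, 1510]);
translate([681, 96, 96]) cube([99, 18, 1510]);
translate([852, 96, 96]) cube([99, 18, 1510]);
translate([1023, 96, 96]) cube([99, 18, 1510]);
translate([1194, 96, 96]) cube([99, 18, 1510]);
translate([1365, 96, 96]) cube([99, 18, 1510]);
translate([1536, 96, 96]) cube([99, 18, 1510]);
translate([1707, 96, 96]) cube([99, 18, 1510]);
translate([1878, 96, 96]) cube([99, 18, 1510]);


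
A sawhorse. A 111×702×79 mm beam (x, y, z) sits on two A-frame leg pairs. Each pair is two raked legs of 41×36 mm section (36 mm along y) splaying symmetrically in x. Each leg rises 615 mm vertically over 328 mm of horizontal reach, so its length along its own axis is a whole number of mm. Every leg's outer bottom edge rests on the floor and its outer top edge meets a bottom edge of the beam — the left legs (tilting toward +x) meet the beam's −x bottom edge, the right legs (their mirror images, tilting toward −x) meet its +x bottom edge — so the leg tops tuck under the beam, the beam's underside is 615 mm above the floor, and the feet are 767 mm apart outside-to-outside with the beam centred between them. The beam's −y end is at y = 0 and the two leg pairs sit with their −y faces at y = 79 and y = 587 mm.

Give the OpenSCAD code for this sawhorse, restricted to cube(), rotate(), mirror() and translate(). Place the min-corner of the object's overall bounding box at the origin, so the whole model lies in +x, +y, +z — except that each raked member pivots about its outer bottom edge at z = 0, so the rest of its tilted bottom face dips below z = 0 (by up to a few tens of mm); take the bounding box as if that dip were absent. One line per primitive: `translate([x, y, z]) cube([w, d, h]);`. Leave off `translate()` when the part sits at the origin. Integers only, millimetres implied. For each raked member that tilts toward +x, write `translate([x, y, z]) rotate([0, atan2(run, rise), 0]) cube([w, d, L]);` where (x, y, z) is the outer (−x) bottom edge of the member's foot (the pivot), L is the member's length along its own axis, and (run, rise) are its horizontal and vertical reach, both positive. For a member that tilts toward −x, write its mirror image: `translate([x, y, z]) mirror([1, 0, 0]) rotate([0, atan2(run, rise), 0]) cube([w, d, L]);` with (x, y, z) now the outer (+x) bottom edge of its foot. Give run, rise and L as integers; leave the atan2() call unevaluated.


translate([328, 0, 615]) cube([111, 702, 79]);
translate([0, 79, 0]) rotate([0, atan2(328, 615), 0]) cube([41, 36, 697]);
translate([767, 79, 0]) mirror([1, 0, 0]) rotate([0, atan2(328, 615), 0]) cube([41, 36, 697]);
translate([0, 587, 0]) rotate([0, atan2(328, 615), 0]) cube([41, 36, 697]);
translate([767, 587, 0]) mirror([1, 0, 0]) rotate([0, atan2(328, 615), 0]) cube([41, 36, 697]);


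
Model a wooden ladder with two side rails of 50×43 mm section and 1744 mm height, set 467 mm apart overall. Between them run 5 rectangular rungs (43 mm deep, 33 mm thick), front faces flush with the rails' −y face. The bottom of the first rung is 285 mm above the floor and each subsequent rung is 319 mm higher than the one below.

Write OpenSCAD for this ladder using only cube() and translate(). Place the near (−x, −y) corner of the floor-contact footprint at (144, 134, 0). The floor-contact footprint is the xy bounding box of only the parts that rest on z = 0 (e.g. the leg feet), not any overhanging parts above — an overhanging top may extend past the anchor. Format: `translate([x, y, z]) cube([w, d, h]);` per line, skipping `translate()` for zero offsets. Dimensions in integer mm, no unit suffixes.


translate([144, 134, 0]) cube([50, 43, 1744]);
translate([561, 134, 0]) cube([50, 43, 1744]);
translate([194, 134, 285]) cube([367, 43, 33]);
translate([194, 134, 604]) cube([367, 43, 33]);
translate([194, 134, 923]) cube([367, 43, 33]);
translate([194, 134, 1242]) cube([367, 43, 33]);
translate([194, 134, 1561]) cube([367, 43, 33]);


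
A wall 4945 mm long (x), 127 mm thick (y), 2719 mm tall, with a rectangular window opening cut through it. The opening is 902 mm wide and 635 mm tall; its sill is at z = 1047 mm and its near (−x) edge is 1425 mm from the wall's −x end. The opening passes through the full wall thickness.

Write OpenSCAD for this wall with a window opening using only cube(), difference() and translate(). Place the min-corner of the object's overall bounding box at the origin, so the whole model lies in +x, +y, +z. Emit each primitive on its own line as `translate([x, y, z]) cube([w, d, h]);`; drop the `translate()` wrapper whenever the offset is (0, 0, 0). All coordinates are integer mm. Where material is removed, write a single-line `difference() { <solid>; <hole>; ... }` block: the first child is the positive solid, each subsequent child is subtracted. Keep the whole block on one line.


difference() { cube([4945, 127, 2719]); translate([1425, 0, 1047]) cube([902, 127, 635]); }


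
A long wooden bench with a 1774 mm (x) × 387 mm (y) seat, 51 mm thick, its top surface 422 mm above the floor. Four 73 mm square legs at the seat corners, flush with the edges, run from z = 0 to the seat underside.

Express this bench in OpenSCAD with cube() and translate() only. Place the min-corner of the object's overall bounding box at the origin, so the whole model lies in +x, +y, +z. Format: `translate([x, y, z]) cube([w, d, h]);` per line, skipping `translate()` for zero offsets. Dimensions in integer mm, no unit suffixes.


translate([0, 0, 371]) cube([1774, 387, 51]);
cube([73, 73, 371]);
translate([0, 314, 0]) cube([73, 73, 371]);
translate([1701, 0, 0]) cube([73, 73, 371]);
translate([1701, 314, 0]) cube([73, 73, 371]);


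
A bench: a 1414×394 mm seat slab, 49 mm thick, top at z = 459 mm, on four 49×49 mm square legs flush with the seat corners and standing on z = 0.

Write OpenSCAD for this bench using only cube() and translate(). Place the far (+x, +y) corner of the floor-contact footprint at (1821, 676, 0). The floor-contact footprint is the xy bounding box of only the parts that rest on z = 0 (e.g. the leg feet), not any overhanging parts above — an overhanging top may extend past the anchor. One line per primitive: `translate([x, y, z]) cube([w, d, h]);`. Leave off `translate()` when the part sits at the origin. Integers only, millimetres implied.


// leg_h = 459 − 49 = 410
translate([407, 282, 410]) cube([1414, 394, 49]);
translate([407, 282, 0]) cube([49, 49, 410]);
translate([407, 627, 0]) cube([49, 49, 410]);
translate([1772, 282, 0]) cube([49, 49, 410]);
translate([1772, 627, 0]) cube([49, 49, 410]);


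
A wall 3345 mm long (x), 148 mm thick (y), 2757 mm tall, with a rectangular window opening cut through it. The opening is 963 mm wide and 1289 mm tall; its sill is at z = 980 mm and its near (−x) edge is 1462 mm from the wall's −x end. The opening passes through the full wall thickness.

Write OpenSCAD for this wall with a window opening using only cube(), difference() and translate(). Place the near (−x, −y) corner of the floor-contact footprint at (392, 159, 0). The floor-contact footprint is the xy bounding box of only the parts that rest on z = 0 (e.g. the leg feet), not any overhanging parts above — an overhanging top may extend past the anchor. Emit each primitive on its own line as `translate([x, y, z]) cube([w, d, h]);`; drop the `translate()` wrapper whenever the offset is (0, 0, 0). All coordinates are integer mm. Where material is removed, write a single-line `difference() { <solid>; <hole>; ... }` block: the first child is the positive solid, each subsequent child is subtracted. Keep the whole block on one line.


difference() { translate([392, 159, 0]) cube([3345, 148, 2757]); translate([1854, 159, 980]) cube([963, 148, 1289]); }


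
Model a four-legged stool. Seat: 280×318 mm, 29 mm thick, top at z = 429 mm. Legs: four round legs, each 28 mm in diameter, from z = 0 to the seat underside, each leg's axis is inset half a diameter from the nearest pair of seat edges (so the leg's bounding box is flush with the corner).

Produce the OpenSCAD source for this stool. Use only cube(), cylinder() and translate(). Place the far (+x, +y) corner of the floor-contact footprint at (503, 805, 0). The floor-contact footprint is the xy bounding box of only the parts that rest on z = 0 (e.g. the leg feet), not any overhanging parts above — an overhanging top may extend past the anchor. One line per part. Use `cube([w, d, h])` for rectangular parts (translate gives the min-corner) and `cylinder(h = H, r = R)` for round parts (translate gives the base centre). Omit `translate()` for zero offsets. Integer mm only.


translate([223, 487, 400]) cube([280, 318, 29]);
translate([237, 501, 0]) cylinder(h = 400, r = 14);
translate([489, 501, 0]) cylinder(h = 400, r = 14);
translate([237, 791, 0]) cylinder(h = 400, r = 14);
translate([489, 791, 0]) cylinder(h = 400, r = 14);


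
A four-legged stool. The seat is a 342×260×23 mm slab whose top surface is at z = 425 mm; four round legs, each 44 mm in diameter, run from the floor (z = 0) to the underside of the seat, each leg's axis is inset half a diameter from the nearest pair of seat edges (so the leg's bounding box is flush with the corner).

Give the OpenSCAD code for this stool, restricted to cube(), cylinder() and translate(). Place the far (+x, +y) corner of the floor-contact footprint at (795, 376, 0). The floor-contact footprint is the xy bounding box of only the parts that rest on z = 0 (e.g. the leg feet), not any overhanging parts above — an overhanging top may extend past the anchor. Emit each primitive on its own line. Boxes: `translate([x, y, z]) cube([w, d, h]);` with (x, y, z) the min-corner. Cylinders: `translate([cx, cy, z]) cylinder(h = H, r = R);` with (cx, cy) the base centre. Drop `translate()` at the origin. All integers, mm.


translate([453, 116, 402]) cube([342, 260, 23]);
translate([475, 138, 0]) cylinder(h = 402, r = 22);
translate([773, 138, 0]) cylinder(h = 402, r = 22);
translate([475, 354, 0]) cylinder(h = 402, r = 22);
translate([773, 354, 0]) cylinder(h = 402, r = 22);


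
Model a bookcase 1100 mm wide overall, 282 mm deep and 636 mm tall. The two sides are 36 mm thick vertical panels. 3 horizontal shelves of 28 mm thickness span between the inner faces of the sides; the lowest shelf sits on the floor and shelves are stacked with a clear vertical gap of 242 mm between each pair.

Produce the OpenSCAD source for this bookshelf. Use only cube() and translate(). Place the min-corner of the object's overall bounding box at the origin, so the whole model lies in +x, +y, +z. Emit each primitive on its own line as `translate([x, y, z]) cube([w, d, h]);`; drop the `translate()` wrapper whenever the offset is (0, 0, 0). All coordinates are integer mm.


cube([36, 282, 636]);
translate([1064, 0, 0]) cube([36, 282, 636]);
translate([36, 0, 0]) cube([1028, 282, 28]);
translate([36, 0, 270]) cube([1028, 282, 28]);
translate([36, 0, 540]) cube([1028, 282, 28]);


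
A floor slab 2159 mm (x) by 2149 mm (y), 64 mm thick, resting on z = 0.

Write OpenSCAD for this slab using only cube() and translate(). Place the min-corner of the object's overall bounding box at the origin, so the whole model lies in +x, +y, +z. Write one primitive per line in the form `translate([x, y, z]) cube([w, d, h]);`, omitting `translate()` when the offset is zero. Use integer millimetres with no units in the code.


cube([2159, 2149, 64]);


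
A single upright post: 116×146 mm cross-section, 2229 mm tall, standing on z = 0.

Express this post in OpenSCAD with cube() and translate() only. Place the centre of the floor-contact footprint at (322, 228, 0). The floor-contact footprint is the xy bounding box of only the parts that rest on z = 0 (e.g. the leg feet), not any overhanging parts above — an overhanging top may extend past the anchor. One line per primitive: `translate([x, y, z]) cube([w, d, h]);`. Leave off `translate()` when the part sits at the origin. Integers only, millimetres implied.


translate([264, 155, 0]) cube([116, 146, 2229]);


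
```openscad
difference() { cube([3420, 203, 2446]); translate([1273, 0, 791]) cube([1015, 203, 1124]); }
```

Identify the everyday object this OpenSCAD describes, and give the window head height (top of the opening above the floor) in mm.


A wall with a window opening. The window head height is 1915 mm.

A wall with a rectangular opening subtracted — a window. Sill at z = 791, opening 1124 mm tall, so the head is at 791 + 1124 = 1915 mm.


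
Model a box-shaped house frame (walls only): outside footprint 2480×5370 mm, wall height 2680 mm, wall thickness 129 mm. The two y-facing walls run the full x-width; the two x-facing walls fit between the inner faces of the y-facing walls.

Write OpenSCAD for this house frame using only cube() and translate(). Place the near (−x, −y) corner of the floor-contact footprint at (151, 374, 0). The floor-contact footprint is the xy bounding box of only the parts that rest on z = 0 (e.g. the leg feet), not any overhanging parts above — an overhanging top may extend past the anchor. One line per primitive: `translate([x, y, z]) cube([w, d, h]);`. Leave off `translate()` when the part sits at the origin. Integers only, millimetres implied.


translate([151, 374, 0]) cube([2480, 129, 2680]);
translate([151, 5615, 0]) cube([2480, 129, 2680]);
translate([151, 503, 0]) cube([129, 5112, 2680]);
translate([2502, 503, 0]) cube([129, 5112, 2680]);
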